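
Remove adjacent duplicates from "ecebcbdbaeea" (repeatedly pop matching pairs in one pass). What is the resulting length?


Input: ecebcbdbaeea
Stack-based adjacent duplicate removal:
  Read 'e': push. Stack: e
  Read 'c': push. Stack: ec
  Read 'e': push. Stack: ece
  Read 'b': push. Stack: eceb
  Read 'c': push. Stack: ecebc
  Read 'b': push. Stack: ecebcb
  Read 'd': push. Stack: ecebcbd
  Read 'b': push. Stack: ecebcbdb
  Read 'a': push. Stack: ecebcbdba
  Read 'e': push. Stack: ecebcbdbae
  Read 'e': matches stack top 'e' => pop. Stack: ecebcbdba
  Read 'a': matches stack top 'a' => pop. Stack: ecebcbdb
Final stack: "ecebcbdb" (length 8)

8


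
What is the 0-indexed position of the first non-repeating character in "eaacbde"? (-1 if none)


Input: eaacbde
Character frequencies:
  'a': 2
  'b': 1
  'c': 1
  'd': 1
  'e': 2
Scanning left to right for freq == 1:
  Position 0 ('e'): freq=2, skip
  Position 1 ('a'): freq=2, skip
  Position 2 ('a'): freq=2, skip
  Position 3 ('c'): unique! => answer = 3

3


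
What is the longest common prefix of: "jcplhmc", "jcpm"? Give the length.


Words: jcplhmc, jcpm
  Position 0: all 'j' => match
  Position 1: all 'c' => match
  Position 2: all 'p' => match
  Position 3: ('l', 'm') => mismatch, stop
LCP = "jcp" (length 3)

3


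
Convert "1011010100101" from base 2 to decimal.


Input: "1011010100101" in base 2
Positional expansion:
  Digit '1' (value 1) x 2^12 = 4096
  Digit '0' (value 0) x 2^11 = 0
  Digit '1' (value 1) x 2^10 = 1024
  Digit '1' (value 1) x 2^9 = 512
  Digit '0' (value 0) x 2^8 = 0
  Digit '1' (value 1) x 2^7 = 128
  Digit '0' (value 0) x 2^6 = 0
  Digit '1' (value 1) x 2^5 = 32
  Digit '0' (value 0) x 2^4 = 0
  Digit '0' (value 0) x 2^3 = 0
  Digit '1' (value 1) x 2^2 = 4
  Digit '0' (value 0) x 2^1 = 0
  Digit '1' (value 1) x 2^0 = 1
Sum = 5797

5797


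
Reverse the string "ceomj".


Input: ceomj
Reading characters right to left:
  Position 4: 'j'
  Position 3: 'm'
  Position 2: 'o'
  Position 1: 'e'
  Position 0: 'c'
Reversed: jmoec

jmoec


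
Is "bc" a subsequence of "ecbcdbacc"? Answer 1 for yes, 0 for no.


Check if "bc" is a subsequence of "ecbcdbacc"
Greedy scan:
  Position 0 ('e'): no match needed
  Position 1 ('c'): no match needed
  Position 2 ('b'): matches sub[0] = 'b'
  Position 3 ('c'): matches sub[1] = 'c'
  Position 4 ('d'): no match needed
  Position 5 ('b'): no match needed
  Position 6 ('a'): no match needed
  Position 7 ('c'): no match needed
  Position 8 ('c'): no match needed
All 2 characters matched => is a subsequence

1


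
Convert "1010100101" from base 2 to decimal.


Input: "1010100101" in base 2
Positional expansion:
  Digit '1' (value 1) x 2^9 = 512
  Digit '0' (value 0) x 2^8 = 0
  Digit '1' (value 1) x 2^7 = 128
  Digit '0' (value 0) x 2^6 = 0
  Digit '1' (value 1) x 2^5 = 32
  Digit '0' (value 0) x 2^4 = 0
  Digit '0' (value 0) x 2^3 = 0
  Digit '1' (value 1) x 2^2 = 4
  Digit '0' (value 0) x 2^1 = 0
  Digit '1' (value 1) x 2^0 = 1
Sum = 677

677


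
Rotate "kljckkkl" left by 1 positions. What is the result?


Input: "kljckkkl", rotate left by 1
First 1 characters: "k"
Remaining characters: "ljckkkl"
Concatenate remaining + first: "ljckkkl" + "k" = "ljckkklk"

ljckkklk


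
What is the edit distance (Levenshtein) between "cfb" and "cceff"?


Computing edit distance: "cfb" -> "cceff"
DP table:
           c    c    e    f    f
      0    1    2    3    4    5
  c   1    0    1    2    3    4
  f   2    1    1    2    2    3
  b   3    2    2    2    3    3
Edit distance = dp[3][5] = 3

3


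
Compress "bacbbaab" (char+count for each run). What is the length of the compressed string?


Input: bacbbaab
Runs:
  'b' x 1 => "b1"
  'a' x 1 => "a1"
  'c' x 1 => "c1"
  'b' x 2 => "b2"
  'a' x 2 => "a2"
  'b' x 1 => "b1"
Compressed: "b1a1c1b2a2b1"
Compressed length: 12

12


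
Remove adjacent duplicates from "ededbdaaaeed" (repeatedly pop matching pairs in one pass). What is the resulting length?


Input: ededbdaaaeed
Stack-based adjacent duplicate removal:
  Read 'e': push. Stack: e
  Read 'd': push. Stack: ed
  Read 'e': push. Stack: ede
  Read 'd': push. Stack: eded
  Read 'b': push. Stack: ededb
  Read 'd': push. Stack: ededbd
  Read 'a': push. Stack: ededbda
  Read 'a': matches stack top 'a' => pop. Stack: ededbd
  Read 'a': push. Stack: ededbda
  Read 'e': push. Stack: ededbdae
  Read 'e': matches stack top 'e' => pop. Stack: ededbda
  Read 'd': push. Stack: ededbdad
Final stack: "ededbdad" (length 8)

8


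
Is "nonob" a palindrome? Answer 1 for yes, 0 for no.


Input: nonob
Reversed: bonon
  Compare pos 0 ('n') with pos 4 ('b'): MISMATCH
  Compare pos 1 ('o') with pos 3 ('o'): match
Result: not a palindrome

0


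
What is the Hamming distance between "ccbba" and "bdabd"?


Comparing "ccbba" and "bdabd" position by position:
  Position 0: 'c' vs 'b' => differ
  Position 1: 'c' vs 'd' => differ
  Position 2: 'b' vs 'a' => differ
  Position 3: 'b' vs 'b' => same
  Position 4: 'a' vs 'd' => differ
Total differences (Hamming distance): 4

4


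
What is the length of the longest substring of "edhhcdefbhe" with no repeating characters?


Input: "edhhcdefbhe"
Sliding window (track last position of each char):
  Position 0 ('e'): window [0,0] length 1 -- new best
  Position 1 ('d'): window [0,1] length 2 -- new best
  Position 2 ('h'): window [0,2] length 3 -- new best
  Position 3 ('h'): repeat (last at 2), move window start to 3
  Position 3 ('h'): window [3,3] length 1
  Position 4 ('c'): window [3,4] length 2
  Position 5 ('d'): window [3,5] length 3
  Position 6 ('e'): window [3,6] length 4 -- new best
  Position 7 ('f'): window [3,7] length 5 -- new best
  Position 8 ('b'): window [3,8] length 6 -- new best
  Position 9 ('h'): repeat (last at 3), move window start to 4
  Position 9 ('h'): window [4,9] length 6
  Position 10 ('e'): repeat (last at 6), move window start to 7
  Position 10 ('e'): window [7,10] length 4
Longest substring with no repeats: "hcdefb" with length 6

6


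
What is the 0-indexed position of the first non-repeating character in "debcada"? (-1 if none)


Input: debcada
Character frequencies:
  'a': 2
  'b': 1
  'c': 1
  'd': 2
  'e': 1
Scanning left to right for freq == 1:
  Position 0 ('d'): freq=2, skip
  Position 1 ('e'): unique! => answer = 1

1


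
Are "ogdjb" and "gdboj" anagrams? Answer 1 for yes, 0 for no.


Strings: "ogdjb", "gdboj"
Sorted first:  bdgjo
Sorted second: bdgjo
Sorted forms match => anagrams

1


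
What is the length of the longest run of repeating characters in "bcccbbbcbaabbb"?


Input: "bcccbbbcbaabbb"
Scanning for longest run:
  Position 1 ('c'): new char, reset run to 1
  Position 2 ('c'): continues run of 'c', length=2
  Position 3 ('c'): continues run of 'c', length=3
  Position 4 ('b'): new char, reset run to 1
  Position 5 ('b'): continues run of 'b', length=2
  Position 6 ('b'): continues run of 'b', length=3
  Position 7 ('c'): new char, reset run to 1
  Position 8 ('b'): new char, reset run to 1
  Position 9 ('a'): new char, reset run to 1
  Position 10 ('a'): continues run of 'a', length=2
  Position 11 ('b'): new char, reset run to 1
  Position 12 ('b'): continues run of 'b', length=2
  Position 13 ('b'): continues run of 'b', length=3
Longest run: 'c' with length 3

3


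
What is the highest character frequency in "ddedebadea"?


Input: ddedebadea
Character counts:
  'a': 2
  'b': 1
  'd': 4
  'e': 3
Maximum frequency: 4

4


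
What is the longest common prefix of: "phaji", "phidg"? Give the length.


Words: phaji, phidg
  Position 0: all 'p' => match
  Position 1: all 'h' => match
  Position 2: ('a', 'i') => mismatch, stop
LCP = "ph" (length 2)

2


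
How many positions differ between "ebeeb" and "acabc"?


Comparing "ebeeb" and "acabc" position by position:
  Position 0: 'e' vs 'a' => DIFFER
  Position 1: 'b' vs 'c' => DIFFER
  Position 2: 'e' vs 'a' => DIFFER
  Position 3: 'e' vs 'b' => DIFFER
  Position 4: 'b' vs 'c' => DIFFER
Positions that differ: 5

5


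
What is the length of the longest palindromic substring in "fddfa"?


Input: "fddfa"
Checking substrings for palindromes:
  [0:4] "fddf" (len 4) => palindrome
  [1:3] "dd" (len 2) => palindrome
Longest palindromic substring: "fddf" with length 4

4


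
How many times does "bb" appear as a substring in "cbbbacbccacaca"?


Searching for "bb" in "cbbbacbccacaca"
Scanning each position:
  Position 0: "cb" => no
  Position 1: "bb" => MATCH
  Position 2: "bb" => MATCH
  Position 3: "ba" => no
  Position 4: "ac" => no
  Position 5: "cb" => no
  Position 6: "bc" => no
  Position 7: "cc" => no
  Position 8: "ca" => no
  Position 9: "ac" => no
  Position 10: "ca" => no
  Position 11: "ac" => no
  Position 12: "ca" => no
Total occurrences: 2

2


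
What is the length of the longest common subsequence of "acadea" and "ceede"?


LCS of "acadea" and "ceede"
DP table:
           c    e    e    d    e
      0    0    0    0    0    0
  a   0    0    0    0    0    0
  c   0    1    1    1    1    1
  a   0    1    1    1    1    1
  d   0    1    1    1    2    2
  e   0    1    2    2    2    3
  a   0    1    2    2    2    3
LCS length = dp[6][5] = 3

3


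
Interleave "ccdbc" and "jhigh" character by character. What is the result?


Interleaving "ccdbc" and "jhigh":
  Position 0: 'c' from first, 'j' from second => "cj"
  Position 1: 'c' from first, 'h' from second => "ch"
  Position 2: 'd' from first, 'i' from second => "di"
  Position 3: 'b' from first, 'g' from second => "bg"
  Position 4: 'c' from first, 'h' from second => "ch"
Result: cjchdibgch

cjchdibgch


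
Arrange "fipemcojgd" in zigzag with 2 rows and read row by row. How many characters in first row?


Zigzag "fipemcojgd" into 2 rows:
Placing characters:
  'f' => row 0
  'i' => row 1
  'p' => row 0
  'e' => row 1
  'm' => row 0
  'c' => row 1
  'o' => row 0
  'j' => row 1
  'g' => row 0
  'd' => row 1
Rows:
  Row 0: "fpmog"
  Row 1: "iecjd"
First row length: 5

5


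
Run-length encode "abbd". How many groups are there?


Input: abbd
Scanning for consecutive runs:
  Group 1: 'a' x 1 (positions 0-0)
  Group 2: 'b' x 2 (positions 1-2)
  Group 3: 'd' x 1 (positions 3-3)
Total groups: 3

3


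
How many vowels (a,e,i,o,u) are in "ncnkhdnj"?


Input: ncnkhdnj
Checking each character:
  'n' at position 0: consonant
  'c' at position 1: consonant
  'n' at position 2: consonant
  'k' at position 3: consonant
  'h' at position 4: consonant
  'd' at position 5: consonant
  'n' at position 6: consonant
  'j' at position 7: consonant
Total vowels: 0

0


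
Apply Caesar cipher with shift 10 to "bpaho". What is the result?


Caesar cipher: shift "bpaho" by 10
  'b' (pos 1) + 10 = pos 11 = 'l'
  'p' (pos 15) + 10 = pos 25 = 'z'
  'a' (pos 0) + 10 = pos 10 = 'k'
  'h' (pos 7) + 10 = pos 17 = 'r'
  'o' (pos 14) + 10 = pos 24 = 'y'
Result: lzkry

lzkry


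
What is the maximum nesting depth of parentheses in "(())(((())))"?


Input: "(())(((())))"
Tracking depth:
  Position 0 '(': depth becomes 1
  Position 1 '(': depth becomes 2
  Position 2 ')': depth becomes 1
  Position 3 ')': depth becomes 0
  Position 4 '(': depth becomes 1
  Position 5 '(': depth becomes 2
  Position 6 '(': depth becomes 3
  Position 7 '(': depth becomes 4
  Position 8 ')': depth becomes 3
  Position 9 ')': depth becomes 2
  Position 10 ')': depth becomes 1
  Position 11 ')': depth becomes 0
Maximum depth reached: 4

4


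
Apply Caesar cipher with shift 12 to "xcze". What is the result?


Caesar cipher: shift "xcze" by 12
  'x' (pos 23) + 12 = pos 9 = 'j'
  'c' (pos 2) + 12 = pos 14 = 'o'
  'z' (pos 25) + 12 = pos 11 = 'l'
  'e' (pos 4) + 12 = pos 16 = 'q'
Result: jolq

jolq


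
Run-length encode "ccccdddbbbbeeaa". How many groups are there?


Input: ccccdddbbbbeeaa
Scanning for consecutive runs:
  Group 1: 'c' x 4 (positions 0-3)
  Group 2: 'd' x 3 (positions 4-6)
  Group 3: 'b' x 4 (positions 7-10)
  Group 4: 'e' x 2 (positions 11-12)
  Group 5: 'a' x 2 (positions 13-14)
Total groups: 5

5


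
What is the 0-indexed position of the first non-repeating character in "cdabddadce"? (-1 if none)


Input: cdabddadce
Character frequencies:
  'a': 2
  'b': 1
  'c': 2
  'd': 4
  'e': 1
Scanning left to right for freq == 1:
  Position 0 ('c'): freq=2, skip
  Position 1 ('d'): freq=4, skip
  Position 2 ('a'): freq=2, skip
  Position 3 ('b'): unique! => answer = 3

3


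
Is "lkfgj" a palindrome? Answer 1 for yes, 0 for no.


Input: lkfgj
Reversed: jgfkl
  Compare pos 0 ('l') with pos 4 ('j'): MISMATCH
  Compare pos 1 ('k') with pos 3 ('g'): MISMATCH
Result: not a palindrome

0


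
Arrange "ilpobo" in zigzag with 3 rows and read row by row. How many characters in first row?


Zigzag "ilpobo" into 3 rows:
Placing characters:
  'i' => row 0
  'l' => row 1
  'p' => row 2
  'o' => row 1
  'b' => row 0
  'o' => row 1
Rows:
  Row 0: "ib"
  Row 1: "loo"
  Row 2: "p"
First row length: 2

2


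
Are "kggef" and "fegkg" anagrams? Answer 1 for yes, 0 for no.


Strings: "kggef", "fegkg"
Sorted first:  efggk
Sorted second: efggk
Sorted forms match => anagrams

1


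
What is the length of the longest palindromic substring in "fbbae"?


Input: "fbbae"
Checking substrings for palindromes:
  [1:3] "bb" (len 2) => palindrome
Longest palindromic substring: "bb" with length 2

2


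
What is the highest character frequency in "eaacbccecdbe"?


Input: eaacbccecdbe
Character counts:
  'a': 2
  'b': 2
  'c': 4
  'd': 1
  'e': 3
Maximum frequency: 4

4


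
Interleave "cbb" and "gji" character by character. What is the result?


Interleaving "cbb" and "gji":
  Position 0: 'c' from first, 'g' from second => "cg"
  Position 1: 'b' from first, 'j' from second => "bj"
  Position 2: 'b' from first, 'i' from second => "bi"
Result: cgbjbi

cgbjbi


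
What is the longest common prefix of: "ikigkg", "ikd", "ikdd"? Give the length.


Words: ikigkg, ikd, ikdd
  Position 0: all 'i' => match
  Position 1: all 'k' => match
  Position 2: ('i', 'd', 'd') => mismatch, stop
LCP = "ik" (length 2)

2


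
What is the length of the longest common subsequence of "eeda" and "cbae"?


LCS of "eeda" and "cbae"
DP table:
           c    b    a    e
      0    0    0    0    0
  e   0    0    0    0    1
  e   0    0    0    0    1
  d   0    0    0    0    1
  a   0    0    0    1    1
LCS length = dp[4][4] = 1

1


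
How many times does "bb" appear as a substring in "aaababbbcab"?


Searching for "bb" in "aaababbbcab"
Scanning each position:
  Position 0: "aa" => no
  Position 1: "aa" => no
  Position 2: "ab" => no
  Position 3: "ba" => no
  Position 4: "ab" => no
  Position 5: "bb" => MATCH
  Position 6: "bb" => MATCH
  Position 7: "bc" => no
  Position 8: "ca" => no
  Position 9: "ab" => no
Total occurrences: 2

2


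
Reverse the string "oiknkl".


Input: oiknkl
Reading characters right to left:
  Position 5: 'l'
  Position 4: 'k'
  Position 3: 'n'
  Position 2: 'k'
  Position 1: 'i'
  Position 0: 'o'
Reversed: lknkio

lknkio


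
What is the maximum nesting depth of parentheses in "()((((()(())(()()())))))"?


Input: "()((((()(())(()()())))))"
Tracking depth:
  Position 0 '(': depth becomes 1
  Position 1 ')': depth becomes 0
  Position 2 '(': depth becomes 1
  Position 3 '(': depth becomes 2
  Position 4 '(': depth becomes 3
  Position 5 '(': depth becomes 4
  Position 6 '(': depth becomes 5
  Position 7 ')': depth becomes 4
  Position 8 '(': depth becomes 5
  Position 9 '(': depth becomes 6
  Position 10 ')': depth becomes 5
  Position 11 ')': depth becomes 4
  Position 12 '(': depth becomes 5
  Position 13 '(': depth becomes 6
  Position 14 ')': depth becomes 5
  Position 15 '(': depth becomes 6
  Position 16 ')': depth becomes 5
  Position 17 '(': depth becomes 6
  Position 18 ')': depth becomes 5
  Position 19 ')': depth becomes 4
  Position 20 ')': depth becomes 3
  Position 21 ')': depth becomes 2
  Position 22 ')': depth becomes 1
  Position 23 ')': depth becomes 0
Maximum depth reached: 6

6


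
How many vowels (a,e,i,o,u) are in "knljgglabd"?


Input: knljgglabd
Checking each character:
  'k' at position 0: consonant
  'n' at position 1: consonant
  'l' at position 2: consonant
  'j' at position 3: consonant
  'g' at position 4: consonant
  'g' at position 5: consonant
  'l' at position 6: consonant
  'a' at position 7: vowel (running total: 1)
  'b' at position 8: consonant
  'd' at position 9: consonant
Total vowels: 1

1


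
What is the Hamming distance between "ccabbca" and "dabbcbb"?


Comparing "ccabbca" and "dabbcbb" position by position:
  Position 0: 'c' vs 'd' => differ
  Position 1: 'c' vs 'a' => differ
  Position 2: 'a' vs 'b' => differ
  Position 3: 'b' vs 'b' => same
  Position 4: 'b' vs 'c' => differ
  Position 5: 'c' vs 'b' => differ
  Position 6: 'a' vs 'b' => differ
Total differences (Hamming distance): 6

6


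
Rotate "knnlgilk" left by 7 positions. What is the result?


Input: "knnlgilk", rotate left by 7
First 7 characters: "knnlgil"
Remaining characters: "k"
Concatenate remaining + first: "k" + "knnlgil" = "kknnlgil"

kknnlgil


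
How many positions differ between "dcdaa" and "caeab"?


Comparing "dcdaa" and "caeab" position by position:
  Position 0: 'd' vs 'c' => DIFFER
  Position 1: 'c' vs 'a' => DIFFER
  Position 2: 'd' vs 'e' => DIFFER
  Position 3: 'a' vs 'a' => same
  Position 4: 'a' vs 'b' => DIFFER
Positions that differ: 4

4


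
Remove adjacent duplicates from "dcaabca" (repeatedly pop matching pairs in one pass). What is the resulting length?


Input: dcaabca
Stack-based adjacent duplicate removal:
  Read 'd': push. Stack: d
  Read 'c': push. Stack: dc
  Read 'a': push. Stack: dca
  Read 'a': matches stack top 'a' => pop. Stack: dc
  Read 'b': push. Stack: dcb
  Read 'c': push. Stack: dcbc
  Read 'a': push. Stack: dcbca
Final stack: "dcbca" (length 5)

5


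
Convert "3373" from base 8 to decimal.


Input: "3373" in base 8
Positional expansion:
  Digit '3' (value 3) x 8^3 = 1536
  Digit '3' (value 3) x 8^2 = 192
  Digit '7' (value 7) x 8^1 = 56
  Digit '3' (value 3) x 8^0 = 3
Sum = 1787

1787


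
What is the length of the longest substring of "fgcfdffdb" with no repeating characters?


Input: "fgcfdffdb"
Sliding window (track last position of each char):
  Position 0 ('f'): window [0,0] length 1 -- new best
  Position 1 ('g'): window [0,1] length 2 -- new best
  Position 2 ('c'): window [0,2] length 3 -- new best
  Position 3 ('f'): repeat (last at 0), move window start to 1
  Position 3 ('f'): window [1,3] length 3
  Position 4 ('d'): window [1,4] length 4 -- new best
  Position 5 ('f'): repeat (last at 3), move window start to 4
  Position 5 ('f'): window [4,5] length 2
  Position 6 ('f'): repeat (last at 5), move window start to 6
  Position 6 ('f'): window [6,6] length 1
  Position 7 ('d'): window [6,7] length 2
  Position 8 ('b'): window [6,8] length 3
Longest substring with no repeats: "gcfd" with length 4

4


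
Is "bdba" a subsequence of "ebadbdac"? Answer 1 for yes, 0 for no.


Check if "bdba" is a subsequence of "ebadbdac"
Greedy scan:
  Position 0 ('e'): no match needed
  Position 1 ('b'): matches sub[0] = 'b'
  Position 2 ('a'): no match needed
  Position 3 ('d'): matches sub[1] = 'd'
  Position 4 ('b'): matches sub[2] = 'b'
  Position 5 ('d'): no match needed
  Position 6 ('a'): matches sub[3] = 'a'
  Position 7 ('c'): no match needed
All 4 characters matched => is a subsequence

1


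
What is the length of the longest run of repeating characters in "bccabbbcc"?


Input: "bccabbbcc"
Scanning for longest run:
  Position 1 ('c'): new char, reset run to 1
  Position 2 ('c'): continues run of 'c', length=2
  Position 3 ('a'): new char, reset run to 1
  Position 4 ('b'): new char, reset run to 1
  Position 5 ('b'): continues run of 'b', length=2
  Position 6 ('b'): continues run of 'b', length=3
  Position 7 ('c'): new char, reset run to 1
  Position 8 ('c'): continues run of 'c', length=2
Longest run: 'b' with length 3

3


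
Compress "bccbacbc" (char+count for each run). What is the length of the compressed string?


Input: bccbacbc
Runs:
  'b' x 1 => "b1"
  'c' x 2 => "c2"
  'b' x 1 => "b1"
  'a' x 1 => "a1"
  'c' x 1 => "c1"
  'b' x 1 => "b1"
  'c' x 1 => "c1"
Compressed: "b1c2b1a1c1b1c1"
Compressed length: 14

14


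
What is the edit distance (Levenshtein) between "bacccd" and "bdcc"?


Computing edit distance: "bacccd" -> "bdcc"
DP table:
           b    d    c    c
      0    1    2    3    4
  b   1    0    1    2    3
  a   2    1    1    2    3
  c   3    2    2    1    2
  c   4    3    3    2    1
  c   5    4    4    3    2
  d   6    5    4    4    3
Edit distance = dp[6][4] = 3

3


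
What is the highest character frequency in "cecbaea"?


Input: cecbaea
Character counts:
  'a': 2
  'b': 1
  'c': 2
  'e': 2
Maximum frequency: 2

2


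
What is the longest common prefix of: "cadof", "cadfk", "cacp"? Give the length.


Words: cadof, cadfk, cacp
  Position 0: all 'c' => match
  Position 1: all 'a' => match
  Position 2: ('d', 'd', 'c') => mismatch, stop
LCP = "ca" (length 2)

2


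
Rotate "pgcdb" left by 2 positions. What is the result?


Input: "pgcdb", rotate left by 2
First 2 characters: "pg"
Remaining characters: "cdb"
Concatenate remaining + first: "cdb" + "pg" = "cdbpg"

cdbpg


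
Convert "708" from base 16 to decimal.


Input: "708" in base 16
Positional expansion:
  Digit '7' (value 7) x 16^2 = 1792
  Digit '0' (value 0) x 16^1 = 0
  Digit '8' (value 8) x 16^0 = 8
Sum = 1800

1800


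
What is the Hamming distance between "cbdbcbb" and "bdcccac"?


Comparing "cbdbcbb" and "bdcccac" position by position:
  Position 0: 'c' vs 'b' => differ
  Position 1: 'b' vs 'd' => differ
  Position 2: 'd' vs 'c' => differ
  Position 3: 'b' vs 'c' => differ
  Position 4: 'c' vs 'c' => same
  Position 5: 'b' vs 'a' => differ
  Position 6: 'b' vs 'c' => differ
Total differences (Hamming distance): 6

6


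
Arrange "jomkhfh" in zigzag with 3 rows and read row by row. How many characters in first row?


Zigzag "jomkhfh" into 3 rows:
Placing characters:
  'j' => row 0
  'o' => row 1
  'm' => row 2
  'k' => row 1
  'h' => row 0
  'f' => row 1
  'h' => row 2
Rows:
  Row 0: "jh"
  Row 1: "okf"
  Row 2: "mh"
First row length: 2

2


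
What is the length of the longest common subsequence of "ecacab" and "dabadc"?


LCS of "ecacab" and "dabadc"
DP table:
           d    a    b    a    d    c
      0    0    0    0    0    0    0
  e   0    0    0    0    0    0    0
  c   0    0    0    0    0    0    1
  a   0    0    1    1    1    1    1
  c   0    0    1    1    1    1    2
  a   0    0    1    1    2    2    2
  b   0    0    1    2    2    2    2
LCS length = dp[6][6] = 2

2


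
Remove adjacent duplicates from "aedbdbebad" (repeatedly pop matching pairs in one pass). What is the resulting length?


Input: aedbdbebad
Stack-based adjacent duplicate removal:
  Read 'a': push. Stack: a
  Read 'e': push. Stack: ae
  Read 'd': push. Stack: aed
  Read 'b': push. Stack: aedb
  Read 'd': push. Stack: aedbd
  Read 'b': push. Stack: aedbdb
  Read 'e': push. Stack: aedbdbe
  Read 'b': push. Stack: aedbdbeb
  Read 'a': push. Stack: aedbdbeba
  Read 'd': push. Stack: aedbdbebad
Final stack: "aedbdbebad" (length 10)

10


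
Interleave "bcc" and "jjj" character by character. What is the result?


Interleaving "bcc" and "jjj":
  Position 0: 'b' from first, 'j' from second => "bj"
  Position 1: 'c' from first, 'j' from second => "cj"
  Position 2: 'c' from first, 'j' from second => "cj"
Result: bjcjcj

bjcjcj


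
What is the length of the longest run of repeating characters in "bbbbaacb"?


Input: "bbbbaacb"
Scanning for longest run:
  Position 1 ('b'): continues run of 'b', length=2
  Position 2 ('b'): continues run of 'b', length=3
  Position 3 ('b'): continues run of 'b', length=4
  Position 4 ('a'): new char, reset run to 1
  Position 5 ('a'): continues run of 'a', length=2
  Position 6 ('c'): new char, reset run to 1
  Position 7 ('b'): new char, reset run to 1
Longest run: 'b' with length 4

4


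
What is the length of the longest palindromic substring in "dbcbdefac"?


Input: "dbcbdefac"
Checking substrings for palindromes:
  [0:5] "dbcbd" (len 5) => palindrome
  [1:4] "bcb" (len 3) => palindrome
Longest palindromic substring: "dbcbd" with length 5

5


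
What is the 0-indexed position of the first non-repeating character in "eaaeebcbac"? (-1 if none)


Input: eaaeebcbac
Character frequencies:
  'a': 3
  'b': 2
  'c': 2
  'e': 3
Scanning left to right for freq == 1:
  Position 0 ('e'): freq=3, skip
  Position 1 ('a'): freq=3, skip
  Position 2 ('a'): freq=3, skip
  Position 3 ('e'): freq=3, skip
  Position 4 ('e'): freq=3, skip
  Position 5 ('b'): freq=2, skip
  Position 6 ('c'): freq=2, skip
  Position 7 ('b'): freq=2, skip
  Position 8 ('a'): freq=3, skip
  Position 9 ('c'): freq=2, skip
  No unique character found => answer = -1

-1


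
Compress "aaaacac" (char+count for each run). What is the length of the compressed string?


Input: aaaacac
Runs:
  'a' x 4 => "a4"
  'c' x 1 => "c1"
  'a' x 1 => "a1"
  'c' x 1 => "c1"
Compressed: "a4c1a1c1"
Compressed length: 8

8


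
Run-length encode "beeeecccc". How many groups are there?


Input: beeeecccc
Scanning for consecutive runs:
  Group 1: 'b' x 1 (positions 0-0)
  Group 2: 'e' x 4 (positions 1-4)
  Group 3: 'c' x 4 (positions 5-8)
Total groups: 3

3


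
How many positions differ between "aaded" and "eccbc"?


Comparing "aaded" and "eccbc" position by position:
  Position 0: 'a' vs 'e' => DIFFER
  Position 1: 'a' vs 'c' => DIFFER
  Position 2: 'd' vs 'c' => DIFFER
  Position 3: 'e' vs 'b' => DIFFER
  Position 4: 'd' vs 'c' => DIFFER
Positions that differ: 5

5


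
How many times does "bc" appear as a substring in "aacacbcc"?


Searching for "bc" in "aacacbcc"
Scanning each position:
  Position 0: "aa" => no
  Position 1: "ac" => no
  Position 2: "ca" => no
  Position 3: "ac" => no
  Position 4: "cb" => no
  Position 5: "bc" => MATCH
  Position 6: "cc" => no
Total occurrences: 1

1


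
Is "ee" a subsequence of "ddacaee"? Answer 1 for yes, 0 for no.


Check if "ee" is a subsequence of "ddacaee"
Greedy scan:
  Position 0 ('d'): no match needed
  Position 1 ('d'): no match needed
  Position 2 ('a'): no match needed
  Position 3 ('c'): no match needed
  Position 4 ('a'): no match needed
  Position 5 ('e'): matches sub[0] = 'e'
  Position 6 ('e'): matches sub[1] = 'e'
All 2 characters matched => is a subsequence

1


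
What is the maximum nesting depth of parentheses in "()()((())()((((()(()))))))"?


Input: "()()((())()((((()(()))))))"
Tracking depth:
  Position 0 '(': depth becomes 1
  Position 1 ')': depth becomes 0
  Position 2 '(': depth becomes 1
  Position 3 ')': depth becomes 0
  Position 4 '(': depth becomes 1
  Position 5 '(': depth becomes 2
  Position 6 '(': depth becomes 3
  Position 7 ')': depth becomes 2
  Position 8 ')': depth becomes 1
  Position 9 '(': depth becomes 2
  Position 10 ')': depth becomes 1
  Position 11 '(': depth becomes 2
  Position 12 '(': depth becomes 3
  Position 13 '(': depth becomes 4
  Position 14 '(': depth becomes 5
  Position 15 '(': depth becomes 6
  Position 16 ')': depth becomes 5
  Position 17 '(': depth becomes 6
  Position 18 '(': depth becomes 7
  Position 19 ')': depth becomes 6
  Position 20 ')': depth becomes 5
  Position 21 ')': depth becomes 4
  Position 22 ')': depth becomes 3
  Position 23 ')': depth becomes 2
  Position 24 ')': depth becomes 1
  Position 25 ')': depth becomes 0
Maximum depth reached: 7

7


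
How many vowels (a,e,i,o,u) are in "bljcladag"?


Input: bljcladag
Checking each character:
  'b' at position 0: consonant
  'l' at position 1: consonant
  'j' at position 2: consonant
  'c' at position 3: consonant
  'l' at position 4: consonant
  'a' at position 5: vowel (running total: 1)
  'd' at position 6: consonant
  'a' at position 7: vowel (running total: 2)
  'g' at position 8: consonant
Total vowels: 2

2


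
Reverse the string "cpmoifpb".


Input: cpmoifpb
Reading characters right to left:
  Position 7: 'b'
  Position 6: 'p'
  Position 5: 'f'
  Position 4: 'i'
  Position 3: 'o'
  Position 2: 'm'
  Position 1: 'p'
  Position 0: 'c'
Reversed: bpfiompc

bpfiompc


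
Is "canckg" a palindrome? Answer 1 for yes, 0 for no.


Input: canckg
Reversed: gkcnac
  Compare pos 0 ('c') with pos 5 ('g'): MISMATCH
  Compare pos 1 ('a') with pos 4 ('k'): MISMATCH
  Compare pos 2 ('n') with pos 3 ('c'): MISMATCH
Result: not a palindrome

0


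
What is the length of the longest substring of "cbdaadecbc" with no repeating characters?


Input: "cbdaadecbc"
Sliding window (track last position of each char):
  Position 0 ('c'): window [0,0] length 1 -- new best
  Position 1 ('b'): window [0,1] length 2 -- new best
  Position 2 ('d'): window [0,2] length 3 -- new best
  Position 3 ('a'): window [0,3] length 4 -- new best
  Position 4 ('a'): repeat (last at 3), move window start to 4
  Position 4 ('a'): window [4,4] length 1
  Position 5 ('d'): window [4,5] length 2
  Position 6 ('e'): window [4,6] length 3
  Position 7 ('c'): window [4,7] length 4
  Position 8 ('b'): window [4,8] length 5 -- new best
  Position 9 ('c'): repeat (last at 7), move window start to 8
  Position 9 ('c'): window [8,9] length 2
Longest substring with no repeats: "adecb" with length 5

5


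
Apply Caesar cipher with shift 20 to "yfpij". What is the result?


Caesar cipher: shift "yfpij" by 20
  'y' (pos 24) + 20 = pos 18 = 's'
  'f' (pos 5) + 20 = pos 25 = 'z'
  'p' (pos 15) + 20 = pos 9 = 'j'
  'i' (pos 8) + 20 = pos 2 = 'c'
  'j' (pos 9) + 20 = pos 3 = 'd'
Result: szjcd

szjcd


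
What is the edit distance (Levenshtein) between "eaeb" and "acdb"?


Computing edit distance: "eaeb" -> "acdb"
DP table:
           a    c    d    b
      0    1    2    3    4
  e   1    1    2    3    4
  a   2    1    2    3    4
  e   3    2    2    3    4
  b   4    3    3    3    3
Edit distance = dp[4][4] = 3

3


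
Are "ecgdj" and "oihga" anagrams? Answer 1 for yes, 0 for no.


Strings: "ecgdj", "oihga"
Sorted first:  cdegj
Sorted second: aghio
Differ at position 0: 'c' vs 'a' => not anagrams

0


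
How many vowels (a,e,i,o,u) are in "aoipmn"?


Input: aoipmn
Checking each character:
  'a' at position 0: vowel (running total: 1)
  'o' at position 1: vowel (running total: 2)
  'i' at position 2: vowel (running total: 3)
  'p' at position 3: consonant
  'm' at position 4: consonant
  'n' at position 5: consonant
Total vowels: 3

3


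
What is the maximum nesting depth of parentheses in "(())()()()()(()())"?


Input: "(())()()()()(()())"
Tracking depth:
  Position 0 '(': depth becomes 1
  Position 1 '(': depth becomes 2
  Position 2 ')': depth becomes 1
  Position 3 ')': depth becomes 0
  Position 4 '(': depth becomes 1
  Position 5 ')': depth becomes 0
  Position 6 '(': depth becomes 1
  Position 7 ')': depth becomes 0
  Position 8 '(': depth becomes 1
  Position 9 ')': depth becomes 0
  Position 10 '(': depth becomes 1
  Position 11 ')': depth becomes 0
  Position 12 '(': depth becomes 1
  Position 13 '(': depth becomes 2
  Position 14 ')': depth becomes 1
  Position 15 '(': depth becomes 2
  Position 16 ')': depth becomes 1
  Position 17 ')': depth becomes 0
Maximum depth reached: 2

2


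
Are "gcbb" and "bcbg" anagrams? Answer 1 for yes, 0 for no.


Strings: "gcbb", "bcbg"
Sorted first:  bbcg
Sorted second: bbcg
Sorted forms match => anagrams

1


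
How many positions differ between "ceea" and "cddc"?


Comparing "ceea" and "cddc" position by position:
  Position 0: 'c' vs 'c' => same
  Position 1: 'e' vs 'd' => DIFFER
  Position 2: 'e' vs 'd' => DIFFER
  Position 3: 'a' vs 'c' => DIFFER
Positions that differ: 3

3


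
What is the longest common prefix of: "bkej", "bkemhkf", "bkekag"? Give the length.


Words: bkej, bkemhkf, bkekag
  Position 0: all 'b' => match
  Position 1: all 'k' => match
  Position 2: all 'e' => match
  Position 3: ('j', 'm', 'k') => mismatch, stop
LCP = "bke" (length 3)

3


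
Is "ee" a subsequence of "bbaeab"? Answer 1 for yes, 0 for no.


Check if "ee" is a subsequence of "bbaeab"
Greedy scan:
  Position 0 ('b'): no match needed
  Position 1 ('b'): no match needed
  Position 2 ('a'): no match needed
  Position 3 ('e'): matches sub[0] = 'e'
  Position 4 ('a'): no match needed
  Position 5 ('b'): no match needed
Only matched 1/2 characters => not a subsequence

0


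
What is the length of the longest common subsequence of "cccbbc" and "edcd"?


LCS of "cccbbc" and "edcd"
DP table:
           e    d    c    d
      0    0    0    0    0
  c   0    0    0    1    1
  c   0    0    0    1    1
  c   0    0    0    1    1
  b   0    0    0    1    1
  b   0    0    0    1    1
  c   0    0    0    1    1
LCS length = dp[6][4] = 1

1


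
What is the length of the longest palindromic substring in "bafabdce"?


Input: "bafabdce"
Checking substrings for palindromes:
  [0:5] "bafab" (len 5) => palindrome
  [1:4] "afa" (len 3) => palindrome
Longest palindromic substring: "bafab" with length 5

5


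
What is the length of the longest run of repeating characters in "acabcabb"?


Input: "acabcabb"
Scanning for longest run:
  Position 1 ('c'): new char, reset run to 1
  Position 2 ('a'): new char, reset run to 1
  Position 3 ('b'): new char, reset run to 1
  Position 4 ('c'): new char, reset run to 1
  Position 5 ('a'): new char, reset run to 1
  Position 6 ('b'): new char, reset run to 1
  Position 7 ('b'): continues run of 'b', length=2
Longest run: 'b' with length 2

2


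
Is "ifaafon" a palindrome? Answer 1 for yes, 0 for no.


Input: ifaafon
Reversed: nofaafi
  Compare pos 0 ('i') with pos 6 ('n'): MISMATCH
  Compare pos 1 ('f') with pos 5 ('o'): MISMATCH
  Compare pos 2 ('a') with pos 4 ('f'): MISMATCH
Result: not a palindrome

0


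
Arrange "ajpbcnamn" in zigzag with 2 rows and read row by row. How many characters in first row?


Zigzag "ajpbcnamn" into 2 rows:
Placing characters:
  'a' => row 0
  'j' => row 1
  'p' => row 0
  'b' => row 1
  'c' => row 0
  'n' => row 1
  'a' => row 0
  'm' => row 1
  'n' => row 0
Rows:
  Row 0: "apcan"
  Row 1: "jbnm"
First row length: 5

5


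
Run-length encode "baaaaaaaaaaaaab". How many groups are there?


Input: baaaaaaaaaaaaab
Scanning for consecutive runs:
  Group 1: 'b' x 1 (positions 0-0)
  Group 2: 'a' x 13 (positions 1-13)
  Group 3: 'b' x 1 (positions 14-14)
Total groups: 3

3


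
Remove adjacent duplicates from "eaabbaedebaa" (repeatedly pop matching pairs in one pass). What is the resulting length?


Input: eaabbaedebaa
Stack-based adjacent duplicate removal:
  Read 'e': push. Stack: e
  Read 'a': push. Stack: ea
  Read 'a': matches stack top 'a' => pop. Stack: e
  Read 'b': push. Stack: eb
  Read 'b': matches stack top 'b' => pop. Stack: e
  Read 'a': push. Stack: ea
  Read 'e': push. Stack: eae
  Read 'd': push. Stack: eaed
  Read 'e': push. Stack: eaede
  Read 'b': push. Stack: eaedeb
  Read 'a': push. Stack: eaedeba
  Read 'a': matches stack top 'a' => pop. Stack: eaedeb
Final stack: "eaedeb" (length 6)

6


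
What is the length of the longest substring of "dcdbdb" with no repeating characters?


Input: "dcdbdb"
Sliding window (track last position of each char):
  Position 0 ('d'): window [0,0] length 1 -- new best
  Position 1 ('c'): window [0,1] length 2 -- new best
  Position 2 ('d'): repeat (last at 0), move window start to 1
  Position 2 ('d'): window [1,2] length 2
  Position 3 ('b'): window [1,3] length 3 -- new best
  Position 4 ('d'): repeat (last at 2), move window start to 3
  Position 4 ('d'): window [3,4] length 2
  Position 5 ('b'): repeat (last at 3), move window start to 4
  Position 5 ('b'): window [4,5] length 2
Longest substring with no repeats: "cdb" with length 3

3


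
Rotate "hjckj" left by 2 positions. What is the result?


Input: "hjckj", rotate left by 2
First 2 characters: "hj"
Remaining characters: "ckj"
Concatenate remaining + first: "ckj" + "hj" = "ckjhj"

ckjhj


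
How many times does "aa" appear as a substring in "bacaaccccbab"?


Searching for "aa" in "bacaaccccbab"
Scanning each position:
  Position 0: "ba" => no
  Position 1: "ac" => no
  Position 2: "ca" => no
  Position 3: "aa" => MATCH
  Position 4: "ac" => no
  Position 5: "cc" => no
  Position 6: "cc" => no
  Position 7: "cc" => no
  Position 8: "cb" => no
  Position 9: "ba" => no
  Position 10: "ab" => no
Total occurrences: 1

1


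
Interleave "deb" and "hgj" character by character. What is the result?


Interleaving "deb" and "hgj":
  Position 0: 'd' from first, 'h' from second => "dh"
  Position 1: 'e' from first, 'g' from second => "eg"
  Position 2: 'b' from first, 'j' from second => "bj"
Result: dhegbj

dhegbj


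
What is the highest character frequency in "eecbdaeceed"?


Input: eecbdaeceed
Character counts:
  'a': 1
  'b': 1
  'c': 2
  'd': 2
  'e': 5
Maximum frequency: 5

5


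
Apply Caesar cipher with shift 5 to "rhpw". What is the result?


Caesar cipher: shift "rhpw" by 5
  'r' (pos 17) + 5 = pos 22 = 'w'
  'h' (pos 7) + 5 = pos 12 = 'm'
  'p' (pos 15) + 5 = pos 20 = 'u'
  'w' (pos 22) + 5 = pos 1 = 'b'
Result: wmub

wmub


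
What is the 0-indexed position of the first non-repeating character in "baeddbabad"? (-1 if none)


Input: baeddbabad
Character frequencies:
  'a': 3
  'b': 3
  'd': 3
  'e': 1
Scanning left to right for freq == 1:
  Position 0 ('b'): freq=3, skip
  Position 1 ('a'): freq=3, skip
  Position 2 ('e'): unique! => answer = 2

2


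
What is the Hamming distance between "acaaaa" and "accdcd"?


Comparing "acaaaa" and "accdcd" position by position:
  Position 0: 'a' vs 'a' => same
  Position 1: 'c' vs 'c' => same
  Position 2: 'a' vs 'c' => differ
  Position 3: 'a' vs 'd' => differ
  Position 4: 'a' vs 'c' => differ
  Position 5: 'a' vs 'd' => differ
Total differences (Hamming distance): 4

4


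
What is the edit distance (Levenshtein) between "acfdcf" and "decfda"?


Computing edit distance: "acfdcf" -> "decfda"
DP table:
           d    e    c    f    d    a
      0    1    2    3    4    5    6
  a   1    1    2    3    4    5    5
  c   2    2    2    2    3    4    5
  f   3    3    3    3    2    3    4
  d   4    3    4    4    3    2    3
  c   5    4    4    4    4    3    3
  f   6    5    5    5    4    4    4
Edit distance = dp[6][6] = 4

4


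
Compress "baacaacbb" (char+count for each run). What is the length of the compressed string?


Input: baacaacbb
Runs:
  'b' x 1 => "b1"
  'a' x 2 => "a2"
  'c' x 1 => "c1"
  'a' x 2 => "a2"
  'c' x 1 => "c1"
  'b' x 2 => "b2"
Compressed: "b1a2c1a2c1b2"
Compressed length: 12

12


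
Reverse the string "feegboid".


Input: feegboid
Reading characters right to left:
  Position 7: 'd'
  Position 6: 'i'
  Position 5: 'o'
  Position 4: 'b'
  Position 3: 'g'
  Position 2: 'e'
  Position 1: 'e'
  Position 0: 'f'
Reversed: diobgeef

diobgeef


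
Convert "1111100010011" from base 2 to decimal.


Input: "1111100010011" in base 2
Positional expansion:
  Digit '1' (value 1) x 2^12 = 4096
  Digit '1' (value 1) x 2^11 = 2048
  Digit '1' (value 1) x 2^10 = 1024
  Digit '1' (value 1) x 2^9 = 512
  Digit '1' (value 1) x 2^8 = 256
  Digit '0' (value 0) x 2^7 = 0
  Digit '0' (value 0) x 2^6 = 0
  Digit '0' (value 0) x 2^5 = 0
  Digit '1' (value 1) x 2^4 = 16
  Digit '0' (value 0) x 2^3 = 0
  Digit '0' (value 0) x 2^2 = 0
  Digit '1' (value 1) x 2^1 = 2
  Digit '1' (value 1) x 2^0 = 1
Sum = 7955

7955


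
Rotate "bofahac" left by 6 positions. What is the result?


Input: "bofahac", rotate left by 6
First 6 characters: "bofaha"
Remaining characters: "c"
Concatenate remaining + first: "c" + "bofaha" = "cbofaha"

cbofaha


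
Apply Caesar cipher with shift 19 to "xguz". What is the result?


Caesar cipher: shift "xguz" by 19
  'x' (pos 23) + 19 = pos 16 = 'q'
  'g' (pos 6) + 19 = pos 25 = 'z'
  'u' (pos 20) + 19 = pos 13 = 'n'
  'z' (pos 25) + 19 = pos 18 = 's'
Result: qzns

qzns
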